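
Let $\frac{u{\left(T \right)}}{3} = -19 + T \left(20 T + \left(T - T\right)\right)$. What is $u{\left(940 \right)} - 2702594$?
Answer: $50313349$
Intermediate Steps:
$u{\left(T \right)} = -57 + 60 T^{2}$ ($u{\left(T \right)} = 3 \left(-19 + T \left(20 T + \left(T - T\right)\right)\right) = 3 \left(-19 + T \left(20 T + 0\right)\right) = 3 \left(-19 + T 20 T\right) = 3 \left(-19 + 20 T^{2}\right) = -57 + 60 T^{2}$)
$u{\left(940 \right)} - 2702594 = \left(-57 + 60 \cdot 940^{2}\right) - 2702594 = \left(-57 + 60 \cdot 883600\right) - 2702594 = \left(-57 + 53016000\right) - 2702594 = 53015943 - 2702594 = 50313349$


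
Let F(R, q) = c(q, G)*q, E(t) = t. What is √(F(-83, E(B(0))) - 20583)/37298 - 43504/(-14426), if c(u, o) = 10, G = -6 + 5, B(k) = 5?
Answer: 21752/7213 + I*√20533/37298 ≈ 3.0157 + 0.0038419*I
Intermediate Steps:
G = -1
F(R, q) = 10*q
√(F(-83, E(B(0))) - 20583)/37298 - 43504/(-14426) = √(10*5 - 20583)/37298 - 43504/(-14426) = √(50 - 20583)*(1/37298) - 43504*(-1/14426) = √(-20533)*(1/37298) + 21752/7213 = (I*√20533)*(1/37298) + 21752/7213 = I*√20533/37298 + 21752/7213 = 21752/7213 + I*√20533/37298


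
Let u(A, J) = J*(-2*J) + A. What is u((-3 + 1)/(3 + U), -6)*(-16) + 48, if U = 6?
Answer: 10832/9 ≈ 1203.6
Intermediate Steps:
u(A, J) = A - 2*J**2 (u(A, J) = -2*J**2 + A = A - 2*J**2)
u((-3 + 1)/(3 + U), -6)*(-16) + 48 = ((-3 + 1)/(3 + 6) - 2*(-6)**2)*(-16) + 48 = (-2/9 - 2*36)*(-16) + 48 = (-2*1/9 - 72)*(-16) + 48 = (-2/9 - 72)*(-16) + 48 = -650/9*(-16) + 48 = 10400/9 + 48 = 10832/9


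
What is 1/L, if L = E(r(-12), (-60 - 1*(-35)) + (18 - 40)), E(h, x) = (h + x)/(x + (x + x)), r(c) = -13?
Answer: 47/20 ≈ 2.3500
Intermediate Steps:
E(h, x) = (h + x)/(3*x) (E(h, x) = (h + x)/(x + 2*x) = (h + x)/((3*x)) = (h + x)*(1/(3*x)) = (h + x)/(3*x))
L = 20/47 (L = (-13 + ((-60 - 1*(-35)) + (18 - 40)))/(3*((-60 - 1*(-35)) + (18 - 40))) = (-13 + ((-60 + 35) - 22))/(3*((-60 + 35) - 22)) = (-13 + (-25 - 22))/(3*(-25 - 22)) = (⅓)*(-13 - 47)/(-47) = (⅓)*(-1/47)*(-60) = 20/47 ≈ 0.42553)
1/L = 1/(20/47) = 47/20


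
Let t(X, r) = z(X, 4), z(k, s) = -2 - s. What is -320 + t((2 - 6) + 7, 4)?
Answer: -326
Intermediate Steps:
t(X, r) = -6 (t(X, r) = -2 - 1*4 = -2 - 4 = -6)
-320 + t((2 - 6) + 7, 4) = -320 - 6 = -326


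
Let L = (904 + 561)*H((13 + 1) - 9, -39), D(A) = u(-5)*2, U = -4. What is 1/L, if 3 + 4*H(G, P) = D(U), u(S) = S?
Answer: -4/19045 ≈ -0.00021003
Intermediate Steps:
D(A) = -10 (D(A) = -5*2 = -10)
H(G, P) = -13/4 (H(G, P) = -¾ + (¼)*(-10) = -¾ - 5/2 = -13/4)
L = -19045/4 (L = (904 + 561)*(-13/4) = 1465*(-13/4) = -19045/4 ≈ -4761.3)
1/L = 1/(-19045/4) = -4/19045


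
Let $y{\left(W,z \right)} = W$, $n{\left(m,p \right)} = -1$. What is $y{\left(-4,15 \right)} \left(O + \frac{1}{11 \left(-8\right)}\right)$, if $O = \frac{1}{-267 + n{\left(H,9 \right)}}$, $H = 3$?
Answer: $\frac{89}{1474} \approx 0.06038$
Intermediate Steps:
$O = - \frac{1}{268}$ ($O = \frac{1}{-267 - 1} = \frac{1}{-268} = - \frac{1}{268} \approx -0.0037313$)
$y{\left(-4,15 \right)} \left(O + \frac{1}{11 \left(-8\right)}\right) = - 4 \left(- \frac{1}{268} + \frac{1}{11 \left(-8\right)}\right) = - 4 \left(- \frac{1}{268} + \frac{1}{-88}\right) = - 4 \left(- \frac{1}{268} - \frac{1}{88}\right) = \left(-4\right) \left(- \frac{89}{5896}\right) = \frac{89}{1474}$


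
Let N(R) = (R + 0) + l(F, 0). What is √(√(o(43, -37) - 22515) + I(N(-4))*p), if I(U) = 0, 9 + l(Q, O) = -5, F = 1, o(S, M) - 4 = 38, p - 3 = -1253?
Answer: (-2497)^(¼)*√3 ≈ 8.6577 + 8.6577*I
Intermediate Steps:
p = -1250 (p = 3 - 1253 = -1250)
o(S, M) = 42 (o(S, M) = 4 + 38 = 42)
l(Q, O) = -14 (l(Q, O) = -9 - 5 = -14)
N(R) = -14 + R (N(R) = (R + 0) - 14 = R - 14 = -14 + R)
√(√(o(43, -37) - 22515) + I(N(-4))*p) = √(√(42 - 22515) + 0*(-1250)) = √(√(-22473) + 0) = √(3*I*√2497 + 0) = √(3*I*√2497) = √3*2497^(¼)*√I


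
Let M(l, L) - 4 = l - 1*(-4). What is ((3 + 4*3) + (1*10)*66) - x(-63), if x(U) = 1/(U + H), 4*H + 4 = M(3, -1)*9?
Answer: 105979/157 ≈ 675.03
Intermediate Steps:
M(l, L) = 8 + l (M(l, L) = 4 + (l - 1*(-4)) = 4 + (l + 4) = 4 + (4 + l) = 8 + l)
H = 95/4 (H = -1 + ((8 + 3)*9)/4 = -1 + (11*9)/4 = -1 + (¼)*99 = -1 + 99/4 = 95/4 ≈ 23.750)
x(U) = 1/(95/4 + U) (x(U) = 1/(U + 95/4) = 1/(95/4 + U))
((3 + 4*3) + (1*10)*66) - x(-63) = ((3 + 4*3) + (1*10)*66) - 4/(95 + 4*(-63)) = ((3 + 12) + 10*66) - 4/(95 - 252) = (15 + 660) - 4/(-157) = 675 - 4*(-1)/157 = 675 - 1*(-4/157) = 675 + 4/157 = 105979/157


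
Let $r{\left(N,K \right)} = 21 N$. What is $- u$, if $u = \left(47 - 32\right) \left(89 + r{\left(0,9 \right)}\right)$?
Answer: $-1335$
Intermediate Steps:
$u = 1335$ ($u = \left(47 - 32\right) \left(89 + 21 \cdot 0\right) = 15 \left(89 + 0\right) = 15 \cdot 89 = 1335$)
$- u = \left(-1\right) 1335 = -1335$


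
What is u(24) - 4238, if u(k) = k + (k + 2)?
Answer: -4188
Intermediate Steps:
u(k) = 2 + 2*k (u(k) = k + (2 + k) = 2 + 2*k)
u(24) - 4238 = (2 + 2*24) - 4238 = (2 + 48) - 4238 = 50 - 4238 = -4188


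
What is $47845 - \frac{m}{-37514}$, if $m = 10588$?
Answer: $\frac{897433959}{18757} \approx 47845.0$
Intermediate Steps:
$47845 - \frac{m}{-37514} = 47845 - \frac{10588}{-37514} = 47845 - 10588 \left(- \frac{1}{37514}\right) = 47845 - - \frac{5294}{18757} = 47845 + \frac{5294}{18757} = \frac{897433959}{18757}$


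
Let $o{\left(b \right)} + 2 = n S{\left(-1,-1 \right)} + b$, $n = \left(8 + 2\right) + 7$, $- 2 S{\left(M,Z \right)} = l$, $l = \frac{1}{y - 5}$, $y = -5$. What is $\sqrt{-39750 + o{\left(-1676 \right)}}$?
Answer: $\frac{i \sqrt{4142715}}{10} \approx 203.54 i$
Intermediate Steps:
$l = - \frac{1}{10}$ ($l = \frac{1}{-5 - 5} = \frac{1}{-10} = - \frac{1}{10} \approx -0.1$)
$S{\left(M,Z \right)} = \frac{1}{20}$ ($S{\left(M,Z \right)} = \left(- \frac{1}{2}\right) \left(- \frac{1}{10}\right) = \frac{1}{20}$)
$n = 17$ ($n = 10 + 7 = 17$)
$o{\left(b \right)} = - \frac{23}{20} + b$ ($o{\left(b \right)} = -2 + \left(17 \cdot \frac{1}{20} + b\right) = -2 + \left(\frac{17}{20} + b\right) = - \frac{23}{20} + b$)
$\sqrt{-39750 + o{\left(-1676 \right)}} = \sqrt{-39750 - \frac{33543}{20}} = \sqrt{- \frac{828543}{20}} = \frac{i \sqrt{4142715}}{10}$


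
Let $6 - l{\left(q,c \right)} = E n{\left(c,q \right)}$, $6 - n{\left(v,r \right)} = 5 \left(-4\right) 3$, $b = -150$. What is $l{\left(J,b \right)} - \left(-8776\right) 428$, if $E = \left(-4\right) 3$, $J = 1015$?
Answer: $3756926$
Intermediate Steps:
$n{\left(v,r \right)} = 66$ ($n{\left(v,r \right)} = 6 - 5 \left(-4\right) 3 = 6 - \left(-20\right) 3 = 6 - -60 = 6 + 60 = 66$)
$E = -12$
$l{\left(q,c \right)} = 798$ ($l{\left(q,c \right)} = 6 - \left(-12\right) 66 = 6 - -792 = 6 + 792 = 798$)
$l{\left(J,b \right)} - \left(-8776\right) 428 = 798 - \left(-8776\right) 428 = 798 - -3756128 = 798 + 3756128 = 3756926$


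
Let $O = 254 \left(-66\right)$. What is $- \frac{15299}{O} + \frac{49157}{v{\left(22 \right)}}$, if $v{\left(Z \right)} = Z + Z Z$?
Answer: $\frac{37809511}{385572} \approx 98.061$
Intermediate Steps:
$v{\left(Z \right)} = Z + Z^{2}$
$O = -16764$
$- \frac{15299}{O} + \frac{49157}{v{\left(22 \right)}} = - \frac{15299}{-16764} + \frac{49157}{22 \left(1 + 22\right)} = \left(-15299\right) \left(- \frac{1}{16764}\right) + \frac{49157}{22 \cdot 23} = \frac{15299}{16764} + \frac{49157}{506} = \frac{37809511}{385572}$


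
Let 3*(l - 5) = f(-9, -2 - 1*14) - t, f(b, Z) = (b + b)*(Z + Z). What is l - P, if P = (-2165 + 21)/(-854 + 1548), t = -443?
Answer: 362014/1041 ≈ 347.76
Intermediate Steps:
f(b, Z) = 4*Z*b (f(b, Z) = (2*b)*(2*Z) = 4*Z*b)
P = -1072/347 (P = -2144/694 = -2144*1/694 = -1072/347 ≈ -3.0893)
l = 1034/3 (l = 5 + (4*(-2 - 1*14)*(-9) - 1*(-443))/3 = 5 + (4*(-2 - 14)*(-9) + 443)/3 = 5 + (4*(-16)*(-9) + 443)/3 = 5 + (576 + 443)/3 = 5 + (1/3)*1019 = 5 + 1019/3 = 1034/3 ≈ 344.67)
l - P = 1034/3 - 1*(-1072/347) = 1034/3 + 1072/347 = 362014/1041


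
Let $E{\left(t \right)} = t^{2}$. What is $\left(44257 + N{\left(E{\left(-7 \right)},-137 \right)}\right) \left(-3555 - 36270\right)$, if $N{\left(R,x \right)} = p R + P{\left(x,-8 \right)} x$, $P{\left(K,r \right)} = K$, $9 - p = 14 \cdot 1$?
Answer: $-2500253325$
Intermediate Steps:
$p = -5$ ($p = 9 - 14 \cdot 1 = 9 - 14 = -5$)
$N{\left(R,x \right)} = x^{2} - 5 R$ ($N{\left(R,x \right)} = - 5 R + x x = - 5 R + x^{2} = x^{2} - 5 R$)
$\left(44257 + N{\left(E{\left(-7 \right)},-137 \right)}\right) \left(-3555 - 36270\right) = \left(44257 + \left(\left(-137\right)^{2} - 5 \left(-7\right)^{2}\right)\right) \left(-3555 - 36270\right) = \left(44257 + \left(18769 - 245\right)\right) \left(-39825\right) = \left(44257 + 18524\right) \left(-39825\right) = 62781 \left(-39825\right) = -2500253325$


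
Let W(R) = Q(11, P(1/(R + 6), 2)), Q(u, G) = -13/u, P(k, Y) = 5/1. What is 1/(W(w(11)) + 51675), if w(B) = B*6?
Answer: 11/568412 ≈ 1.9352e-5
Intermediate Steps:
w(B) = 6*B
P(k, Y) = 5 (P(k, Y) = 5*1 = 5)
W(R) = -13/11
1/(W(w(11)) + 51675) = 1/(-13/11 + 51675) = 1/(568412/11) = 11/568412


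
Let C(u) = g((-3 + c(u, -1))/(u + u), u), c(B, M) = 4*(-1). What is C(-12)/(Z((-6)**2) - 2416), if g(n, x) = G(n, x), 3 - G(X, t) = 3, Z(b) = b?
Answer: 0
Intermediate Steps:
c(B, M) = -4
G(X, t) = 0 (G(X, t) = 3 - 1*3 = 3 - 3 = 0)
g(n, x) = 0
C(u) = 0
C(-12)/(Z((-6)**2) - 2416) = 0/((-6)**2 - 2416) = 0/(36 - 2416) = 0/(-2380) = 0*(-1/2380) = 0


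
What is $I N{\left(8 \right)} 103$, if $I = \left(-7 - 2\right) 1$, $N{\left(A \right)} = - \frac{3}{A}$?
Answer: $\frac{2781}{8} \approx 347.63$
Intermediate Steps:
$I = -9$ ($I = \left(-9\right) 1 = -9$)
$I N{\left(8 \right)} 103 = - 9 \left(- \frac{3}{8}\right) 103 = - 9 \left(\left(-3\right) \frac{1}{8}\right) 103 = \left(-9\right) \left(- \frac{3}{8}\right) 103 = \frac{27}{8} \cdot 103 = \frac{2781}{8}$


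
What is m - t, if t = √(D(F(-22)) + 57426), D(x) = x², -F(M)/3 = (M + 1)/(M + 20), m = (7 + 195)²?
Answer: 40804 - √233673/2 ≈ 40562.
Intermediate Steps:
m = 40804 (m = 202² = 40804)
F(M) = -3*(1 + M)/(20 + M) (F(M) = -3*(M + 1)/(M + 20) = -3*(1 + M)/(20 + M))
t = √233673/2 (t = √((3*(-1 - 1*(-22))/(20 - 22))² + 57426) = √((3*(-1 + 22)/(-2))² + 57426) = √((3*(-½)*21)² + 57426) = √((-63/2)² + 57426) = √(3969/4 + 57426) = √(233673/4) = √233673/2 ≈ 241.70)
m - t = 40804 - √233673/2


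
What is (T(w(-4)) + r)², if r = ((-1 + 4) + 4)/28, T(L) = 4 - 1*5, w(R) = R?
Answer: 9/16 ≈ 0.56250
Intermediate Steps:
T(L) = -1 (T(L) = 4 - 5 = -1)
r = ¼ (r = (3 + 4)*(1/28) = 7*(1/28) = ¼ ≈ 0.25000)
(T(w(-4)) + r)² = (-1 + ¼)² = (-¾)² = 9/16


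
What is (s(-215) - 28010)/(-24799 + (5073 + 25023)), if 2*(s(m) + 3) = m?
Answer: -56241/10594 ≈ -5.3088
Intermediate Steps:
s(m) = -3 + m/2
(s(-215) - 28010)/(-24799 + (5073 + 25023)) = ((-3 + (½)*(-215)) - 28010)/(-24799 + (5073 + 25023)) = ((-3 - 215/2) - 28010)/(-24799 + 30096) = (-221/2 - 28010)/5297 = -56241/2*1/5297 = -56241/10594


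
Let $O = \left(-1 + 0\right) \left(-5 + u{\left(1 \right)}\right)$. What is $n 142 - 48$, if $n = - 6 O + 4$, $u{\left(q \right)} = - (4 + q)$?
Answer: $-8000$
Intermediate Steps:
$u{\left(q \right)} = -4 - q$
$O = 10$ ($O = \left(-1 + 0\right) \left(-5 - 5\right) = - (-5 - 5) = \left(-1\right) \left(-10\right) = 10$)
$n = -56$ ($n = \left(-6\right) 10 + 4 = -60 + 4 = -56$)
$n 142 - 48 = \left(-56\right) 142 - 48 = -7952 - 48 = -8000$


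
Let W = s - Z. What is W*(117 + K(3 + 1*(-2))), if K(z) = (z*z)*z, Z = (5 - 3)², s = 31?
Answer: 3186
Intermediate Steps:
Z = 4 (Z = 2² = 4)
K(z) = z³ (K(z) = z²*z = z³)
W = 27 (W = 31 - 1*4 = 31 - 4 = 27)
W*(117 + K(3 + 1*(-2))) = 27*(117 + (3 + 1*(-2))³) = 27*(117 + (3 - 2)³) = 27*(117 + 1³) = 27*(117 + 1) = 27*118 = 3186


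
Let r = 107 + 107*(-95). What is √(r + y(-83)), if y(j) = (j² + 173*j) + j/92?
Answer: I*√37091157/46 ≈ 132.4*I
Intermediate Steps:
y(j) = j² + 15917*j/92 (y(j) = (j² + 173*j) + j*(1/92) = (j² + 173*j) + j/92 = j² + 15917*j/92)
r = -10058 (r = 107 - 10165 = -10058)
√(r + y(-83)) = √(-10058 + (1/92)*(-83)*(15917 + 92*(-83))) = √(-10058 + (1/92)*(-83)*(15917 - 7636)) = √(-10058 + (1/92)*(-83)*8281) = √(-10058 - 687323/92) = √(-1612659/92) = I*√37091157/46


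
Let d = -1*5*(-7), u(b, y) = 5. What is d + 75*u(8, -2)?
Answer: 410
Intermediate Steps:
d = 35 (d = -5*(-7) = 35)
d + 75*u(8, -2) = 35 + 75*5 = 35 + 375 = 410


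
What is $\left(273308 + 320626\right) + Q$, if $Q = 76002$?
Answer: $669936$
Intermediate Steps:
$\left(273308 + 320626\right) + Q = \left(273308 + 320626\right) + 76002 = 593934 + 76002 = 669936$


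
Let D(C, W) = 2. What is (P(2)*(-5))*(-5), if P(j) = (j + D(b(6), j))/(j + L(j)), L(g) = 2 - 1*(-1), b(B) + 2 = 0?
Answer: 20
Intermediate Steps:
b(B) = -2 (b(B) = -2 + 0 = -2)
L(g) = 3 (L(g) = 2 + 1 = 3)
P(j) = (2 + j)/(3 + j) (P(j) = (j + 2)/(j + 3) = (2 + j)/(3 + j))
(P(2)*(-5))*(-5) = (((2 + 2)/(3 + 2))*(-5))*(-5) = ((4/5)*(-5))*(-5) = (((⅕)*4)*(-5))*(-5) = ((⅘)*(-5))*(-5) = -4*(-5) = 20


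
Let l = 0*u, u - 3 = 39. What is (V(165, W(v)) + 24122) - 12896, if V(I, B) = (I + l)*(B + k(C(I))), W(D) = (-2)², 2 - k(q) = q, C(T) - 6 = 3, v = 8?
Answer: 10731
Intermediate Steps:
u = 42 (u = 3 + 39 = 42)
C(T) = 9 (C(T) = 6 + 3 = 9)
k(q) = 2 - q
l = 0 (l = 0*42 = 0)
W(D) = 4
V(I, B) = I*(-7 + B) (V(I, B) = (I + 0)*(B + (2 - 1*9)) = I*(B + (2 - 9)) = I*(B - 7) = I*(-7 + B))
(V(165, W(v)) + 24122) - 12896 = (165*(-7 + 4) + 24122) - 12896 = (165*(-3) + 24122) - 12896 = (-495 + 24122) - 12896 = 23627 - 12896 = 10731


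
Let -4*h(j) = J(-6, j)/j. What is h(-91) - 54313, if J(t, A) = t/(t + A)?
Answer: -958841699/17654 ≈ -54313.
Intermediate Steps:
J(t, A) = t/(A + t)
h(j) = 3/(2*j*(-6 + j)) (h(j) = -(-6/(j - 6))/(4*j) = -(-6/(-6 + j))/(4*j) = -(-3)/(2*j*(-6 + j)) = 3/(2*j*(-6 + j)))
h(-91) - 54313 = (3/2)/(-91*(-6 - 91)) - 54313 = (3/2)*(-1/91)/(-97) - 54313 = (3/2)*(-1/91)*(-1/97) - 54313 = 3/17654 - 54313 = -958841699/17654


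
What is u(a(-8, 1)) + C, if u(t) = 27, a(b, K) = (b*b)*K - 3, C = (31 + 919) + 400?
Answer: 1377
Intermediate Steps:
C = 1350 (C = 950 + 400 = 1350)
a(b, K) = -3 + K*b**2 (a(b, K) = b**2*K - 3 = K*b**2 - 3 = -3 + K*b**2)
u(a(-8, 1)) + C = 27 + 1350 = 1377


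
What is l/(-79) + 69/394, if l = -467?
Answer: 189449/31126 ≈ 6.0865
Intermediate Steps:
l/(-79) + 69/394 = -467/(-79) + 69/394 = -467*(-1/79) + 69*(1/394) = 467/79 + 69/394 = 189449/31126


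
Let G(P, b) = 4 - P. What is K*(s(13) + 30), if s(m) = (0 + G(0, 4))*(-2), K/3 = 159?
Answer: 10494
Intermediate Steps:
K = 477 (K = 3*159 = 477)
s(m) = -8 (s(m) = (0 + (4 - 1*0))*(-2) = (0 + (4 + 0))*(-2) = (0 + 4)*(-2) = 4*(-2) = -8)
K*(s(13) + 30) = 477*(-8 + 30) = 477*22 = 10494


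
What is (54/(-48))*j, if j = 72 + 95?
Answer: -1503/8 ≈ -187.88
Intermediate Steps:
j = 167
(54/(-48))*j = (54/(-48))*167 = (54*(-1/48))*167 = -9/8*167 = -1503/8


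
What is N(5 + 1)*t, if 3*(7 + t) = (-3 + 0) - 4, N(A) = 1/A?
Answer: -14/9 ≈ -1.5556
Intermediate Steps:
t = -28/3 (t = -7 + ((-3 + 0) - 4)/3 = -7 + (-3 - 4)/3 = -7 + (1/3)*(-7) = -7 - 7/3 = -28/3 ≈ -9.3333)
N(5 + 1)*t = -28/3/(5 + 1) = -28/3/6 = (1/6)*(-28/3) = -14/9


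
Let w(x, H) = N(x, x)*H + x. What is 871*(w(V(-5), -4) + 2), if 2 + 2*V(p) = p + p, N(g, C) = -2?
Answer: 3484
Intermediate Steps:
V(p) = -1 + p (V(p) = -1 + (p + p)/2 = -1 + (2*p)/2 = -1 + p)
w(x, H) = x - 2*H (w(x, H) = -2*H + x = x - 2*H)
871*(w(V(-5), -4) + 2) = 871*(((-1 - 5) - 2*(-4)) + 2) = 871*((-6 + 8) + 2) = 871*(2 + 2) = 871*4 = 3484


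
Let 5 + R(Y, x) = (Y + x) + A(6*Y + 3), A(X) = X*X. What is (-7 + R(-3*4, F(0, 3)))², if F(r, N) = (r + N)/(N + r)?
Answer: 22448644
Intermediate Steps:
F(r, N) = 1 (F(r, N) = (N + r)/(N + r) = 1)
A(X) = X²
R(Y, x) = -5 + Y + x + (3 + 6*Y)² (R(Y, x) = -5 + ((Y + x) + (6*Y + 3)²) = -5 + ((Y + x) + (3 + 6*Y)²) = -5 + (Y + x + (3 + 6*Y)²) = -5 + Y + x + (3 + 6*Y)²)
(-7 + R(-3*4, F(0, 3)))² = (-7 + (4 + 1 + 36*(-3*4)² + 37*(-3*4)))² = (-7 + (4 + 1 + 36*(-12)² + 37*(-12)))² = (-7 + (4 + 1 + 36*144 - 444))² = (-7 + (4 + 1 + 5184 - 444))² = (-7 + 4745)² = 4738² = 22448644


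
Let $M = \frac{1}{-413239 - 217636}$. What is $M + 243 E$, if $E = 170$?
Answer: $\frac{26061446249}{630875} \approx 41310.0$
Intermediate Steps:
$M = - \frac{1}{630875}$ ($M = \frac{1}{-630875} = - \frac{1}{630875} \approx -1.5851 \cdot 10^{-6}$)
$M + 243 E = - \frac{1}{630875} + 243 \cdot 170 = - \frac{1}{630875} + 41310 = \frac{26061446249}{630875}$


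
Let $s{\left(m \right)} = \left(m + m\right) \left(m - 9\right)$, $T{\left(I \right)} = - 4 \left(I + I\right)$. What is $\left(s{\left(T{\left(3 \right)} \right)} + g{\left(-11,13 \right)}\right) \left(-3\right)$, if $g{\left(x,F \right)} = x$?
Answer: $-4719$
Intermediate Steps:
$T{\left(I \right)} = - 8 I$ ($T{\left(I \right)} = - 4 \cdot 2 I = - 8 I$)
$s{\left(m \right)} = 2 m \left(-9 + m\right)$
$\left(s{\left(T{\left(3 \right)} \right)} + g{\left(-11,13 \right)}\right) \left(-3\right) = \left(2 \left(\left(-8\right) 3\right) \left(-9 - 24\right) - 11\right) \left(-3\right) = \left(2 \left(-24\right) \left(-9 - 24\right) - 11\right) \left(-3\right) = \left(2 \left(-24\right) \left(-33\right) - 11\right) \left(-3\right) = \left(1584 - 11\right) \left(-3\right) = 1573 \left(-3\right) = -4719$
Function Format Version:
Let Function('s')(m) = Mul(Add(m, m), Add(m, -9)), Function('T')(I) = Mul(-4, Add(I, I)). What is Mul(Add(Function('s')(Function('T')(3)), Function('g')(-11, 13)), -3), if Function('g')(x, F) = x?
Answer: -4719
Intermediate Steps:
Function('T')(I) = Mul(-8, I) (Function('T')(I) = Mul(-4, Mul(2, I)) = Mul(-8, I))
Function('s')(m) = Mul(2, m, Add(-9, m)) (Function('s')(m) = Mul(Mul(2, m), Add(-9, m)) = Mul(2, m, Add(-9, m)))
Mul(Add(Function('s')(Function('T')(3)), Function('g')(-11, 13)), -3) = Mul(Add(Mul(2, Mul(-8, 3), Add(-9, Mul(-8, 3))), -11), -3) = Mul(Add(Mul(2, -24, Add(-9, -24)), -11), -3) = Mul(Add(Mul(2, -24, -33), -11), -3) = Mul(Add(1584, -11), -3) = Mul(1573, -3) = -4719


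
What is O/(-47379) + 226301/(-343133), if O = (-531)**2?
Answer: -35824012964/5419099469 ≈ -6.6107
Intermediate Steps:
O = 281961
O/(-47379) + 226301/(-343133) = 281961/(-47379) + 226301/(-343133) = 281961*(-1/47379) + 226301*(-1/343133) = -93987/15793 - 226301/343133 = -35824012964/5419099469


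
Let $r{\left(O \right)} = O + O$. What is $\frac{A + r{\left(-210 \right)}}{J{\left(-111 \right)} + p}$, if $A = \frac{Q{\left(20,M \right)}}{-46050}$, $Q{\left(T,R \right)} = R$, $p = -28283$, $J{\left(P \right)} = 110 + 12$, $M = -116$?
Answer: $\frac{9670442}{648407025} \approx 0.014914$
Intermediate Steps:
$J{\left(P \right)} = 122$
$r{\left(O \right)} = 2 O$
$A = \frac{58}{23025}$ ($A = - \frac{116}{-46050} = \left(-116\right) \left(- \frac{1}{46050}\right) = \frac{58}{23025} \approx 0.002519$)
$\frac{A + r{\left(-210 \right)}}{J{\left(-111 \right)} + p} = \frac{\frac{58}{23025} + 2 \left(-210\right)}{122 - 28283} = \frac{\frac{58}{23025} - 420}{-28161} = \left(- \frac{9670442}{23025}\right) \left(- \frac{1}{28161}\right) = \frac{9670442}{648407025}$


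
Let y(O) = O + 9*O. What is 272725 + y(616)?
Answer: 278885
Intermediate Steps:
y(O) = 10*O
272725 + y(616) = 272725 + 10*616 = 272725 + 6160 = 278885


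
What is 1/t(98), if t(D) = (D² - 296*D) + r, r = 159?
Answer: -1/19245 ≈ -5.1962e-5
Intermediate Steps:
t(D) = 159 + D² - 296*D (t(D) = (D² - 296*D) + 159 = 159 + D² - 296*D)
1/t(98) = 1/(159 + 98² - 296*98) = 1/(159 + 9604 - 29008) = 1/(-19245) = -1/19245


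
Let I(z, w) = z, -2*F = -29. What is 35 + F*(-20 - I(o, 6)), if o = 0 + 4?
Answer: -313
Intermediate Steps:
F = 29/2 (F = -½*(-29) = 29/2 ≈ 14.500)
o = 4
35 + F*(-20 - I(o, 6)) = 35 + 29*(-20 - 1*4)/2 = 35 + 29*(-20 - 4)/2 = 35 + (29/2)*(-24) = 35 - 348 = -313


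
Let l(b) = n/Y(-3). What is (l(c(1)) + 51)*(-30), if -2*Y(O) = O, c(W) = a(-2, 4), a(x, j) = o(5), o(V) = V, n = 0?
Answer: -1530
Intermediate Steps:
a(x, j) = 5
c(W) = 5
Y(O) = -O/2
l(b) = 0 (l(b) = 0/((-½*(-3))) = 0/(3/2) = 0*(⅔) = 0)
(l(c(1)) + 51)*(-30) = (0 + 51)*(-30) = 51*(-30) = -1530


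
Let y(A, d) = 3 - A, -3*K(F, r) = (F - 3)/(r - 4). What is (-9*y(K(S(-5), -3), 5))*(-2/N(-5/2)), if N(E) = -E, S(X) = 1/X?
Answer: 3972/175 ≈ 22.697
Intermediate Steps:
K(F, r) = -(-3 + F)/(3*(-4 + r)) (K(F, r) = -(F - 3)/(3*(r - 4)) = -(-3 + F)/(3*(-4 + r)))
(-9*y(K(S(-5), -3), 5))*(-2/N(-5/2)) = (-9*(3 - (3 - 1/(-5))/(3*(-4 - 3))))*(-2/((-(-5)/2))) = (-9*(3 - (3 - 1*(-1/5))/(3*(-7))))*(-2/((-(-5)/2))) = (-9*(3 - (-1)*(3 + 1/5)/(3*7)))*(-2/((-1*(-5/2)))) = (-9*(3 - (-1)*16/(3*7*5)))*(-2/5/2) = (-9*(3 - 1*(-16/105)))*(-2*2/5) = -9*(3 + 16/105)*(-4/5) = -9*331/105*(-4/5) = -993/35*(-4/5) = 3972/175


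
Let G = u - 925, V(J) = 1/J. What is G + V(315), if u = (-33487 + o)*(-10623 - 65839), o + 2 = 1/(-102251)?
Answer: 82475658954999326/32209065 ≈ 2.5606e+9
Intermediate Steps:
o = -204503/102251 (o = -2 + 1/(-102251) = -2 - 1/102251 = -204503/102251 ≈ -2.0000)
u = 261827583327880/102251 (u = (-33487 - 204503/102251)*(-10623 - 65839) = -3424283740/102251*(-76462) = 261827583327880/102251 ≈ 2.5606e+9)
G = 261827488745705/102251 (G = 261827583327880/102251 - 925 = 261827488745705/102251 ≈ 2.5606e+9)
G + V(315) = 261827488745705/102251 + 1/315 = 82475658954999326/32209065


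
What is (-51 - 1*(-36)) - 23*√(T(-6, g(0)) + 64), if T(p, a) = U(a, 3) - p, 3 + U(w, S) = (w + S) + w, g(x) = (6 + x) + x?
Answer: -15 - 23*√82 ≈ -223.27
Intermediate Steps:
g(x) = 6 + 2*x
U(w, S) = -3 + S + 2*w (U(w, S) = -3 + ((w + S) + w) = -3 + ((S + w) + w) = -3 + (S + 2*w) = -3 + S + 2*w)
T(p, a) = -p + 2*a (T(p, a) = (-3 + 3 + 2*a) - p = 2*a - p = -p + 2*a)
(-51 - 1*(-36)) - 23*√(T(-6, g(0)) + 64) = (-51 - 1*(-36)) - 23*√((-1*(-6) + 2*(6 + 2*0)) + 64) = (-51 + 36) - 23*√((6 + 2*(6 + 0)) + 64) = -15 - 23*√((6 + 2*6) + 64) = -15 - 23*√((6 + 12) + 64) = -15 - 23*√(18 + 64) = -15 - 23*√82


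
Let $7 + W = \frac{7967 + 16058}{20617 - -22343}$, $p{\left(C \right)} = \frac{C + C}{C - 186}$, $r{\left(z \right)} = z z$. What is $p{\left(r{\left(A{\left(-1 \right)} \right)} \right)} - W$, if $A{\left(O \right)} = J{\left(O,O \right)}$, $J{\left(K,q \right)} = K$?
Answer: $\frac{10220531}{1589520} \approx 6.4299$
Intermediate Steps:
$A{\left(O \right)} = O$
$r{\left(z \right)} = z^{2}$
$p{\left(C \right)} = \frac{2 C}{-186 + C}$
$W = - \frac{55339}{8592}$ ($W = -7 + \frac{7967 + 16058}{20617 - -22343} = -7 + \frac{24025}{20617 + 22343} = -7 + \frac{24025}{42960} = -7 + 24025 \cdot \frac{1}{42960} = -7 + \frac{4805}{8592} = - \frac{55339}{8592} \approx -6.4408$)
$p{\left(r{\left(A{\left(-1 \right)} \right)} \right)} - W = \frac{2 \left(-1\right)^{2}}{-186 + \left(-1\right)^{2}} - - \frac{55339}{8592} = 2 \cdot 1 \frac{1}{-186 + 1} + \frac{55339}{8592} = 2 \cdot 1 \frac{1}{-185} + \frac{55339}{8592} = 2 \cdot 1 \left(- \frac{1}{185}\right) + \frac{55339}{8592} = - \frac{2}{185} + \frac{55339}{8592} = \frac{10220531}{1589520}$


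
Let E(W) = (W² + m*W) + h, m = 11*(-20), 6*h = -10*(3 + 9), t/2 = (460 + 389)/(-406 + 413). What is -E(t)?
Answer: -267304/49 ≈ -5455.2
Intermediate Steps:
t = 1698/7 (t = 2*((460 + 389)/(-406 + 413)) = 2*(849/7) = 1698/7 ≈ 242.57)
h = -20 (h = (-10*(3 + 9))/6 = (-10*12)/6 = (⅙)*(-120) = -20)
m = -220
E(W) = -20 + W² - 220*W (E(W) = (W² - 220*W) - 20 = -20 + W² - 220*W)
-E(t) = -(-20 + (1698/7)² - 220*1698/7) = -(-20 + 2883204/49 - 373560/7) = -1*267304/49 = -267304/49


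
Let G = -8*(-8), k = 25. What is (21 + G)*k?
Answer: 2125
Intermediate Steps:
G = 64
(21 + G)*k = (21 + 64)*25 = 85*25 = 2125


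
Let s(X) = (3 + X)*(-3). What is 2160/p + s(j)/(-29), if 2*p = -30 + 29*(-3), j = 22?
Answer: -12945/377 ≈ -34.337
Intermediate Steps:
s(X) = -9 - 3*X
p = -117/2 (p = (-30 + 29*(-3))/2 = (-30 - 87)/2 = (1/2)*(-117) = -117/2 ≈ -58.500)
2160/p + s(j)/(-29) = 2160/(-117/2) + (-9 - 3*22)/(-29) = 2160*(-2/117) + (-9 - 66)*(-1/29) = -480/13 - 75*(-1/29) = -480/13 + 75/29 = -12945/377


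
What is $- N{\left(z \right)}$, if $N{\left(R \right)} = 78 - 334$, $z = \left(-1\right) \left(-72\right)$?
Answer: $256$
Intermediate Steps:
$z = 72$
$N{\left(R \right)} = -256$
$- N{\left(z \right)} = \left(-1\right) \left(-256\right) = 256$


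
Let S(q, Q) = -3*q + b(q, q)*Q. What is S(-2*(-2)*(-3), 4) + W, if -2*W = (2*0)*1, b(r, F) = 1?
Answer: 40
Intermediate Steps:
S(q, Q) = Q - 3*q (S(q, Q) = -3*q + 1*Q = -3*q + Q = Q - 3*q)
W = 0 (W = -2*0/2 = -0 = -½*0 = 0)
S(-2*(-2)*(-3), 4) + W = (4 - 3*(-2*(-2))*(-3)) + 0 = (4 - 12*(-3)) + 0 = (4 - 3*(-12)) + 0 = (4 + 36) + 0 = 40 + 0 = 40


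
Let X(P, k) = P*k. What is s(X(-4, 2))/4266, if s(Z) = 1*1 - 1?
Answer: 0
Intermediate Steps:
s(Z) = 0 (s(Z) = 1 - 1 = 0)
s(X(-4, 2))/4266 = 0/4266 = 0*(1/4266) = 0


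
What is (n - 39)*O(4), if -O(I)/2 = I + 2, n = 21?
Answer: 216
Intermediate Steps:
O(I) = -4 - 2*I (O(I) = -2*(I + 2) = -2*(2 + I) = -4 - 2*I)
(n - 39)*O(4) = (21 - 39)*(-4 - 2*4) = -18*(-4 - 8) = -18*(-12) = 216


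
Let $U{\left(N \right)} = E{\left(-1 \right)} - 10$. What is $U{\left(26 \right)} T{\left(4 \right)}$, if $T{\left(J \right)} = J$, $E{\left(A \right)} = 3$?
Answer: $-28$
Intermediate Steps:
$U{\left(N \right)} = -7$ ($U{\left(N \right)} = 3 - 10 = -7$)
$U{\left(26 \right)} T{\left(4 \right)} = \left(-7\right) 4 = -28$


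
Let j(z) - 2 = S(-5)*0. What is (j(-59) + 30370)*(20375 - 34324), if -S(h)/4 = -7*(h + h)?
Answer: -423659028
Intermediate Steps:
S(h) = 56*h (S(h) = -(-28)*(h + h) = -(-28)*2*h = -(-56)*h = 56*h)
j(z) = 2 (j(z) = 2 + (56*(-5))*0 = 2 - 280*0 = 2 + 0 = 2)
(j(-59) + 30370)*(20375 - 34324) = (2 + 30370)*(20375 - 34324) = 30372*(-13949) = -423659028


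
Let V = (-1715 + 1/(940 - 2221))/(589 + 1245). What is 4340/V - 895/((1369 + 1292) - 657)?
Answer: -5108785936315/1100654916 ≈ -4641.6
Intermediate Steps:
V = -1098458/1174677 (V = (-1715 + 1/(-1281))/1834 = (-1715 - 1/1281)*(1/1834) = -2196916/1281*1/1834 = -1098458/1174677 ≈ -0.93511)
4340/V - 895/((1369 + 1292) - 657) = 4340/(-1098458/1174677) - 895/((1369 + 1292) - 657) = 4340*(-1174677/1098458) - 895/(2661 - 657) = -2549049090/549229 - 895/2004 = -5108785936315/1100654916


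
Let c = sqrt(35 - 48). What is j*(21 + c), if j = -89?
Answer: -1869 - 89*I*sqrt(13) ≈ -1869.0 - 320.89*I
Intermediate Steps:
c = I*sqrt(13) (c = sqrt(-13) = I*sqrt(13) ≈ 3.6056*I)
j*(21 + c) = -89*(21 + I*sqrt(13)) = -1869 - 89*I*sqrt(13)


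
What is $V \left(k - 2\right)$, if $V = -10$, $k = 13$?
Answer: $-110$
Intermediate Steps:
$V \left(k - 2\right) = - 10 \left(13 - 2\right) = \left(-10\right) 11 = -110$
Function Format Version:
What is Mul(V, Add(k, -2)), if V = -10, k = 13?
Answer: -110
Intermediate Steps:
Mul(V, Add(k, -2)) = Mul(-10, Add(13, -2)) = Mul(-10, 11) = -110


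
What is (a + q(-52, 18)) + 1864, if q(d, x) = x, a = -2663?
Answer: -781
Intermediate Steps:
(a + q(-52, 18)) + 1864 = (-2663 + 18) + 1864 = -2645 + 1864 = -781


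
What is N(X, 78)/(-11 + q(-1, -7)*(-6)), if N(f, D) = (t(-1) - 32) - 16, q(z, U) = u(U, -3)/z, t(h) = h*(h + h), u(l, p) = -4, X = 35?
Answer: 46/35 ≈ 1.3143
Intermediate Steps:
t(h) = 2*h² (t(h) = h*(2*h) = 2*h²)
q(z, U) = -4/z
N(f, D) = -46 (N(f, D) = (2*(-1)² - 32) - 16 = (2*1 - 32) - 16 = (2 - 32) - 16 = -30 - 16 = -46)
N(X, 78)/(-11 + q(-1, -7)*(-6)) = -46/(-11 - 4/(-1)*(-6)) = -46/(-11 - 4*(-1)*(-6)) = -46/(-11 + 4*(-6)) = -46/(-11 - 24) = -46/(-35) = -46*(-1/35) = 46/35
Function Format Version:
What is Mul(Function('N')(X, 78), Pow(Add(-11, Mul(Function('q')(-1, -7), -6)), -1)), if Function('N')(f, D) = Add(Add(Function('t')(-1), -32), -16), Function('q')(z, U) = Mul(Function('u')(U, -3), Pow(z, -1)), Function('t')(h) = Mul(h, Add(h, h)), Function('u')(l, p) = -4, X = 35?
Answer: Rational(46, 35) ≈ 1.3143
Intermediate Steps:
Function('t')(h) = Mul(2, Pow(h, 2)) (Function('t')(h) = Mul(h, Mul(2, h)) = Mul(2, Pow(h, 2)))
Function('q')(z, U) = Mul(-4, Pow(z, -1))
Function('N')(f, D) = -46 (Function('N')(f, D) = Add(Add(Mul(2, Pow(-1, 2)), -32), -16) = Add(Add(Mul(2, 1), -32), -16) = Add(Add(2, -32), -16) = Add(-30, -16) = -46)
Mul(Function('N')(X, 78), Pow(Add(-11, Mul(Function('q')(-1, -7), -6)), -1)) = Mul(-46, Pow(Add(-11, Mul(Mul(-4, Pow(-1, -1)), -6)), -1)) = Mul(-46, Pow(Add(-11, Mul(Mul(-4, -1), -6)), -1)) = Mul(-46, Pow(Add(-11, Mul(4, -6)), -1)) = Mul(-46, Pow(Add(-11, -24), -1)) = Mul(-46, Pow(-35, -1)) = Mul(-46, Rational(-1, 35)) = Rational(46, 35)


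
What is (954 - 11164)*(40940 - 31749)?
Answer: -93840110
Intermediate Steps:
(954 - 11164)*(40940 - 31749) = -10210*9191 = -93840110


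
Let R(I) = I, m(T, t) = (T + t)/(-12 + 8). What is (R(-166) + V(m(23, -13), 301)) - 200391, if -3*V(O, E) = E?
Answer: -601972/3 ≈ -2.0066e+5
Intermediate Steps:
m(T, t) = -T/4 - t/4 (m(T, t) = (T + t)/(-4) = (T + t)*(-¼) = -T/4 - t/4)
V(O, E) = -E/3
(R(-166) + V(m(23, -13), 301)) - 200391 = (-166 - ⅓*301) - 200391 = (-166 - 301/3) - 200391 = -799/3 - 200391 = -601972/3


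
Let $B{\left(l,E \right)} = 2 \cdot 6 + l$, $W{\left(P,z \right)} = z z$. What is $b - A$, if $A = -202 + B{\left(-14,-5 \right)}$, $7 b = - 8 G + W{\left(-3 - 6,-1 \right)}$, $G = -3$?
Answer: $\frac{1453}{7} \approx 207.57$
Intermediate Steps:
$W{\left(P,z \right)} = z^{2}$
$B{\left(l,E \right)} = 12 + l$
$b = \frac{25}{7}$ ($b = \frac{\left(-8\right) \left(-3\right) + \left(-1\right)^{2}}{7} = \frac{24 + 1}{7} = \frac{1}{7} \cdot 25 = \frac{25}{7} \approx 3.5714$)
$A = -204$ ($A = -202 + \left(12 - 14\right) = -202 - 2 = -204$)
$b - A = \frac{25}{7} - -204 = \frac{25}{7} + 204 = \frac{1453}{7}$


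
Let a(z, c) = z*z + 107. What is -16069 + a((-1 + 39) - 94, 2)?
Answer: -12826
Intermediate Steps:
a(z, c) = 107 + z² (a(z, c) = z² + 107 = 107 + z²)
-16069 + a((-1 + 39) - 94, 2) = -16069 + (107 + ((-1 + 39) - 94)²) = -16069 + (107 + (38 - 94)²) = -16069 + (107 + (-56)²) = -16069 + (107 + 3136) = -16069 + 3243 = -12826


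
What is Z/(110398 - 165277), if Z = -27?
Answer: 9/18293 ≈ 0.00049199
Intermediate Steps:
Z/(110398 - 165277) = -27/(110398 - 165277) = -27/(-54879) = -27*(-1/54879) = 9/18293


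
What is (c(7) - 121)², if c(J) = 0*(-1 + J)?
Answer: 14641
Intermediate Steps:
c(J) = 0
(c(7) - 121)² = (0 - 121)² = (-121)² = 14641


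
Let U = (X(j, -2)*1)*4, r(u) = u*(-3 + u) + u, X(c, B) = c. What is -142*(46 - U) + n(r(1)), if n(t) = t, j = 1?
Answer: -5965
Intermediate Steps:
r(u) = u + u*(-3 + u)
U = 4 (U = (1*1)*4 = 1*4 = 4)
-142*(46 - U) + n(r(1)) = -142*(46 - 1*4) + 1*(-2 + 1) = -142*(46 - 4) + 1*(-1) = -142*42 - 1 = -5964 - 1 = -5965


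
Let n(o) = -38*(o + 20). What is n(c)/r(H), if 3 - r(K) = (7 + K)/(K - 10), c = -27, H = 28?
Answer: 252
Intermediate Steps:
r(K) = 3 - (7 + K)/(-10 + K) (r(K) = 3 - (7 + K)/(K - 10) = 3 - (7 + K)/(-10 + K))
n(o) = -760 - 38*o (n(o) = -38*(20 + o) = -760 - 38*o)
n(c)/r(H) = (-760 - 38*(-27))/(((-37 + 2*28)/(-10 + 28))) = (-760 + 1026)/(((-37 + 56)/18)) = 266/(((1/18)*19)) = 266/(19/18) = 266*(18/19) = 252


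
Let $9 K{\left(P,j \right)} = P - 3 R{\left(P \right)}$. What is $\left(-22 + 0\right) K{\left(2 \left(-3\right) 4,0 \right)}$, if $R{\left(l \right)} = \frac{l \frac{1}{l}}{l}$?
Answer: $\frac{2101}{36} \approx 58.361$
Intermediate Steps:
$R{\left(l \right)} = \frac{1}{l}$ ($R{\left(l \right)} = 1 \frac{1}{l} = \frac{1}{l}$)
$K{\left(P,j \right)} = - \frac{1}{3 P} + \frac{P}{9}$ ($K{\left(P,j \right)} = \frac{P - \frac{3}{P}}{9} = - \frac{1}{3 P} + \frac{P}{9}$)
$\left(-22 + 0\right) K{\left(2 \left(-3\right) 4,0 \right)} = \left(-22 + 0\right) \frac{-3 + \left(2 \left(-3\right) 4\right)^{2}}{9 \cdot 2 \left(-3\right) 4} = - 22 \frac{-3 + \left(\left(-6\right) 4\right)^{2}}{9 \left(\left(-6\right) 4\right)} = - 22 \frac{-3 + \left(-24\right)^{2}}{9 \left(-24\right)} = - 22 \cdot \frac{1}{9} \left(- \frac{1}{24}\right) \left(-3 + 576\right) = - 22 \cdot \frac{1}{9} \left(- \frac{1}{24}\right) 573 = \left(-22\right) \left(- \frac{191}{72}\right) = \frac{2101}{36}$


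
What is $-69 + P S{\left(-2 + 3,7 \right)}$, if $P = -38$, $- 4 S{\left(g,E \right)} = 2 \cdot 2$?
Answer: $-31$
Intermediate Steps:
$S{\left(g,E \right)} = -1$ ($S{\left(g,E \right)} = - \frac{2 \cdot 2}{4} = \left(- \frac{1}{4}\right) 4 = -1$)
$-69 + P S{\left(-2 + 3,7 \right)} = -69 - -38 = -69 + 38 = -31$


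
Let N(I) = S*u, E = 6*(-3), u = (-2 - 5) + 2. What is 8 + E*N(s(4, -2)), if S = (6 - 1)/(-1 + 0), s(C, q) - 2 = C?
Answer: -442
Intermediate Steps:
s(C, q) = 2 + C
S = -5 (S = 5/(-1) = 5*(-1) = -5)
u = -5 (u = -7 + 2 = -5)
E = -18
N(I) = 25 (N(I) = -5*(-5) = 25)
8 + E*N(s(4, -2)) = 8 - 18*25 = 8 - 450 = -442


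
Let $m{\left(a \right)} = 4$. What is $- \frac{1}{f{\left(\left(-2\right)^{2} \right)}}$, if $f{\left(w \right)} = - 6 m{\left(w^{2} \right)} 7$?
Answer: $\frac{1}{168} \approx 0.0059524$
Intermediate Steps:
$f{\left(w \right)} = -168$ ($f{\left(w \right)} = \left(-6\right) 4 \cdot 7 = \left(-24\right) 7 = -168$)
$- \frac{1}{f{\left(\left(-2\right)^{2} \right)}} = - \frac{1}{-168} = \left(-1\right) \left(- \frac{1}{168}\right) = \frac{1}{168}$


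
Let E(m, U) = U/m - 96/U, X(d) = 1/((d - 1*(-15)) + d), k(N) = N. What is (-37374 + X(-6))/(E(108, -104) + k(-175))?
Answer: 13118157/61439 ≈ 213.52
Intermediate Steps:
X(d) = 1/(15 + 2*d) (X(d) = 1/((d + 15) + d) = 1/((15 + d) + d) = 1/(15 + 2*d))
E(m, U) = -96/U + U/m
(-37374 + X(-6))/(E(108, -104) + k(-175)) = (-37374 + 1/(15 + 2*(-6)))/((-96/(-104) - 104/108) - 175) = (-37374 + 1/(15 - 12))/((-96*(-1/104) - 104*1/108) - 175) = (-37374 + 1/3)/((12/13 - 26/27) - 175) = (-37374 + ⅓)/(-14/351 - 175) = -112121/(3*(-61439/351)) = -112121/3*(-351/61439) = 13118157/61439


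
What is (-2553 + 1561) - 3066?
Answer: -4058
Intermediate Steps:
(-2553 + 1561) - 3066 = -992 - 3066 = -4058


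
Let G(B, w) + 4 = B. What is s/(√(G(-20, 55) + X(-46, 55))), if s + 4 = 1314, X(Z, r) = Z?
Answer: -131*I*√70/7 ≈ -156.57*I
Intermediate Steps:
s = 1310 (s = -4 + 1314 = 1310)
G(B, w) = -4 + B
s/(√(G(-20, 55) + X(-46, 55))) = 1310/(√((-4 - 20) - 46)) = 1310/(√(-24 - 46)) = 1310/(√(-70)) = 1310/((I*√70)) = 1310*(-I*√70/70) = -131*I*√70/7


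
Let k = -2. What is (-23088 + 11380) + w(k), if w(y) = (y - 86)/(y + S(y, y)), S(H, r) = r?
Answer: -11686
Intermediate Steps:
w(y) = (-86 + y)/(2*y) (w(y) = (y - 86)/(y + y) = (-86 + y)/((2*y)) = (-86 + y)*(1/(2*y)) = (-86 + y)/(2*y))
(-23088 + 11380) + w(k) = (-23088 + 11380) + (½)*(-86 - 2)/(-2) = -11708 + (½)*(-½)*(-88) = -11708 + 22 = -11686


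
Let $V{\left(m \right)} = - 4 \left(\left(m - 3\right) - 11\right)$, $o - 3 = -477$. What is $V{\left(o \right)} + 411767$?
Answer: $413719$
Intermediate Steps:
$o = -474$ ($o = 3 - 477 = -474$)
$V{\left(m \right)} = 56 - 4 m$ ($V{\left(m \right)} = - 4 \left(\left(-3 + m\right) - 11\right) = - 4 \left(-14 + m\right) = 56 - 4 m$)
$V{\left(o \right)} + 411767 = \left(56 - -1896\right) + 411767 = \left(56 + 1896\right) + 411767 = 1952 + 411767 = 413719$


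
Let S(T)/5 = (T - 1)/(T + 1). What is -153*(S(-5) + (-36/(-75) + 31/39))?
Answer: -872661/650 ≈ -1342.6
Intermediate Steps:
S(T) = 5*(-1 + T)/(1 + T) (S(T) = 5*((T - 1)/(T + 1)) = 5*((-1 + T)/(1 + T)) = 5*(-1 + T)/(1 + T))
-153*(S(-5) + (-36/(-75) + 31/39)) = -153*(5*(-1 - 5)/(1 - 5) + (-36/(-75) + 31/39)) = -153*(5*(-6)/(-4) + (-36*(-1/75) + 31*(1/39))) = -153*(5*(-1/4)*(-6) + (12/25 + 31/39)) = -153*(15/2 + 1243/975) = -153*17111/1950 = -872661/650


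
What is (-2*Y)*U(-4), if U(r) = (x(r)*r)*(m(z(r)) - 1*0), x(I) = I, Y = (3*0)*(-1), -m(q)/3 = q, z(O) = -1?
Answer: 0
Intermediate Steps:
m(q) = -3*q
Y = 0 (Y = 0*(-1) = 0)
U(r) = 3*r² (U(r) = (r*r)*(-3*(-1) - 1*0) = r²*(3 + 0) = r²*3 = 3*r²)
(-2*Y)*U(-4) = (-2*0)*(3*(-4)²) = 0*(3*16) = 0*48 = 0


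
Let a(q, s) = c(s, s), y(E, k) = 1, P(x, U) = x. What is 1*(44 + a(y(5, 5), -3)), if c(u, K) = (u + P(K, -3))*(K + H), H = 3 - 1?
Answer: 50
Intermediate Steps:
H = 2
c(u, K) = (2 + K)*(K + u) (c(u, K) = (u + K)*(K + 2) = (K + u)*(2 + K) = (2 + K)*(K + u))
a(q, s) = 2*s² + 4*s (a(q, s) = s² + 2*s + 2*s + s*s = s² + 2*s + 2*s + s² = 2*s² + 4*s)
1*(44 + a(y(5, 5), -3)) = 1*(44 + 2*(-3)*(2 - 3)) = 1*(44 + 2*(-3)*(-1)) = 1*(44 + 6) = 1*50 = 50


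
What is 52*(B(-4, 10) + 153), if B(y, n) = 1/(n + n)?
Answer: 39793/5 ≈ 7958.6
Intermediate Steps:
B(y, n) = 1/(2*n)
52*(B(-4, 10) + 153) = 52*((½)/10 + 153) = 52*((½)*(⅒) + 153) = 52*(1/20 + 153) = 52*(3061/20) = 39793/5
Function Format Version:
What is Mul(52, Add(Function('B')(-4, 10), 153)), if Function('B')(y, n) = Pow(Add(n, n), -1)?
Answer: Rational(39793, 5) ≈ 7958.6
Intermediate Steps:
Function('B')(y, n) = Mul(Rational(1, 2), Pow(n, -1)) (Function('B')(y, n) = Pow(Mul(2, n), -1) = Mul(Rational(1, 2), Pow(n, -1)))
Mul(52, Add(Function('B')(-4, 10), 153)) = Mul(52, Add(Mul(Rational(1, 2), Pow(10, -1)), 153)) = Mul(52, Add(Mul(Rational(1, 2), Rational(1, 10)), 153)) = Mul(52, Add(Rational(1, 20), 153)) = Mul(52, Rational(3061, 20)) = Rational(39793, 5)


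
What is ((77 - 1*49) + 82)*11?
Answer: 1210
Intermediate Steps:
((77 - 1*49) + 82)*11 = ((77 - 49) + 82)*11 = (28 + 82)*11 = 110*11 = 1210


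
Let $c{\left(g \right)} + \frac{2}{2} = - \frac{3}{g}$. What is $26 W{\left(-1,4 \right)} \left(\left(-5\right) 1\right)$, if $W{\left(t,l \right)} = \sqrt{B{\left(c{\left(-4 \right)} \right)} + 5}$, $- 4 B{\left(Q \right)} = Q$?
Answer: $- \frac{585}{2} \approx -292.5$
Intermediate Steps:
$c{\left(g \right)} = -1 - \frac{3}{g}$
$B{\left(Q \right)} = - \frac{Q}{4}$
$W{\left(t,l \right)} = \frac{9}{4}$ ($W{\left(t,l \right)} = \sqrt{- \frac{\frac{1}{-4} \left(-3 - -4\right)}{4} + 5} = \sqrt{- \frac{\left(- \frac{1}{4}\right) \left(-3 + 4\right)}{4} + 5} = \sqrt{- \frac{\left(- \frac{1}{4}\right) 1}{4} + 5} = \sqrt{\left(- \frac{1}{4}\right) \left(- \frac{1}{4}\right) + 5} = \sqrt{\frac{1}{16} + 5} = \sqrt{\frac{81}{16}} = \frac{9}{4}$)
$26 W{\left(-1,4 \right)} \left(\left(-5\right) 1\right) = 26 \cdot \frac{9}{4} \left(\left(-5\right) 1\right) = \frac{117}{2} \left(-5\right) = - \frac{585}{2}$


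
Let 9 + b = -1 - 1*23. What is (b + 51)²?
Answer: 324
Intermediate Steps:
b = -33 (b = -9 + (-1 - 1*23) = -9 + (-1 - 23) = -9 - 24 = -33)
(b + 51)² = (-33 + 51)² = 18² = 324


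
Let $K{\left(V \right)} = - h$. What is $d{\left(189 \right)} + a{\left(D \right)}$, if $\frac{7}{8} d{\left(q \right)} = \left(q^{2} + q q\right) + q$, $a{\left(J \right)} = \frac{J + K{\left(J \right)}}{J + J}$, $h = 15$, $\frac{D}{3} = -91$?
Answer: $\frac{7449672}{91} \approx 81865.0$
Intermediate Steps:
$D = -273$ ($D = 3 \left(-91\right) = -273$)
$K{\left(V \right)} = -15$ ($K{\left(V \right)} = \left(-1\right) 15 = -15$)
$a{\left(J \right)} = \frac{-15 + J}{2 J}$ ($a{\left(J \right)} = \frac{J - 15}{J + J} = \frac{-15 + J}{2 J}$)
$d{\left(q \right)} = \frac{8 q}{7} + \frac{16 q^{2}}{7}$ ($d{\left(q \right)} = \frac{8 \left(\left(q^{2} + q q\right) + q\right)}{7} = \frac{8 \left(\left(q^{2} + q^{2}\right) + q\right)}{7} = \frac{8 \left(2 q^{2} + q\right)}{7} = \frac{8 \left(q + 2 q^{2}\right)}{7} = \frac{8 q}{7} + \frac{16 q^{2}}{7}$)
$d{\left(189 \right)} + a{\left(D \right)} = \frac{8}{7} \cdot 189 \left(1 + 2 \cdot 189\right) + \frac{-15 - 273}{2 \left(-273\right)} = \frac{8}{7} \cdot 189 \left(1 + 378\right) + \frac{1}{2} \left(- \frac{1}{273}\right) \left(-288\right) = \frac{8}{7} \cdot 189 \cdot 379 + \frac{48}{91} = 81864 + \frac{48}{91} = \frac{7449672}{91}$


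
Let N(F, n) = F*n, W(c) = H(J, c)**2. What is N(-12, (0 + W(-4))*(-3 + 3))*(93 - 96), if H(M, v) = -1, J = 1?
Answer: 0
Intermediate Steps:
W(c) = 1 (W(c) = (-1)**2 = 1)
N(-12, (0 + W(-4))*(-3 + 3))*(93 - 96) = (-12*(0 + 1)*(-3 + 3))*(93 - 96) = -12*0*(-3) = 0*(-3) = 0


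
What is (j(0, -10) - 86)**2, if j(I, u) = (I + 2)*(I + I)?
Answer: 7396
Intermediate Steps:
j(I, u) = 2*I*(2 + I) (j(I, u) = (2 + I)*(2*I) = 2*I*(2 + I))
(j(0, -10) - 86)**2 = (2*0*(2 + 0) - 86)**2 = (2*0*2 - 86)**2 = (0 - 86)**2 = (-86)**2 = 7396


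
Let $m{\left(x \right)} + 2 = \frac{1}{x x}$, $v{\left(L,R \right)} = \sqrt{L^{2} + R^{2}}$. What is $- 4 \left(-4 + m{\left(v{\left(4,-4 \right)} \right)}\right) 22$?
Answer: $\frac{2101}{4} \approx 525.25$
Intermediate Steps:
$m{\left(x \right)} = -2 + \frac{1}{x^{2}}$ ($m{\left(x \right)} = -2 + \frac{1}{x x} = -2 + \frac{1}{x^{2}}$)
$- 4 \left(-4 + m{\left(v{\left(4,-4 \right)} \right)}\right) 22 = - 4 \left(-4 - \left(2 - \frac{1}{4^{2} + \left(-4\right)^{2}}\right)\right) 22 = - 4 \left(-4 - \left(2 - \frac{1}{16 + 16}\right)\right) 22 = - 4 \left(-4 - \left(2 - \frac{1}{32}\right)\right) 22 = - 4 \left(-4 + \left(-2 + \frac{1}{32}\right)\right) 22 = - 4 \left(-4 - \frac{63}{32}\right) 22 = \left(-4\right) \left(- \frac{191}{32}\right) 22 = \frac{191}{8} \cdot 22 = \frac{2101}{4}$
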